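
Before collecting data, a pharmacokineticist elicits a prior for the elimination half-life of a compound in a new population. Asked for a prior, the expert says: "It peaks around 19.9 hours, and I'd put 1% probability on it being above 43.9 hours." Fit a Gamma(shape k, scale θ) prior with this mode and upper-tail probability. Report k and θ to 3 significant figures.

k ≈ 8.7, θ ≈ 2.59

Gamma(k,θ) with k>1 has mode (k−1)θ, so θ = 19.9/(k−1).
Need P(X < 43.9) = 0.99 with θ tied to k this way. Start at k = 2, θ = 19.9: P(X<43.9) ≈ 0.647.
Too low — raise k to concentrate. Iterating converges to k ≈ 8.7.
Then θ = 19.9/(8.7−1) ≈ 2.59.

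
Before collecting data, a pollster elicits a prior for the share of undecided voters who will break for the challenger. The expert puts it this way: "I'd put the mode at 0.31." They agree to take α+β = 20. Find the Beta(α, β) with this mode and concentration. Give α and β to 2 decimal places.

For α,β > 1 the Beta mode is (α−1)/(α+β−2). With α+β = 20, the mode is (α−1)/18.
Set (α−1)/18 = 0.31 → α = 1 + 0.31·18 = 6.58.
β = 20 − α = 13.42.

α = 6.58, β = 13.42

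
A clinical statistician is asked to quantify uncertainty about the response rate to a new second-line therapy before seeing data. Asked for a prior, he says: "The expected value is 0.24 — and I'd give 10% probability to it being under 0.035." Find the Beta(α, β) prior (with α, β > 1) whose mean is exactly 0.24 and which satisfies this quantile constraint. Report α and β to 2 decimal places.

α ≈ 1.04, β ≈ 3.30

With mean 0.24 fixed, write α = 0.24s, β = 0.76s where s = α+β.
Need P(θ < 0.035) = 0.1 under Beta(0.24s, 0.76s). Normal approximation: (q−m)/√(m(1−m)/s) ≈ z_{0.1} = -1.28, so s ≈ 0.24·0.76·(-1.28)²/(0.035−0.24)² = 7.1.
At s = 7.1: P(θ<0.035) ≈ 0.038. Adjusting to match 0.1 gives s ≈ 4.34.
So α = 0.24·4.34 ≈ 1.04, β = 0.76·4.34 ≈ 3.30.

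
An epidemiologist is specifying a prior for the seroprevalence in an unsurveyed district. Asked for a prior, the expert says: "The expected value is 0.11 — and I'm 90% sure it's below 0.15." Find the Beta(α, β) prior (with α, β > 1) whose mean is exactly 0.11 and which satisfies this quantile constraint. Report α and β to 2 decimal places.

α ≈ 11.74, β ≈ 95.00

With mean 0.11 fixed, write α = 0.11s, β = 0.89s where s = α+β.
Need P(θ < 0.15) = 0.9 under Beta(0.11s, 0.89s). Normal approximation: (q−m)/√(m(1−m)/s) ≈ z_{0.9} = 1.28, so s ≈ 0.11·0.89·(1.28)²/(0.15−0.11)² = 100.5.
At s = 100.5: P(θ<0.15) ≈ 0.894. Adjusting to match 0.9 gives s ≈ 106.74.
So α = 0.11·106.74 ≈ 11.74, β = 0.89·106.74 ≈ 95.00.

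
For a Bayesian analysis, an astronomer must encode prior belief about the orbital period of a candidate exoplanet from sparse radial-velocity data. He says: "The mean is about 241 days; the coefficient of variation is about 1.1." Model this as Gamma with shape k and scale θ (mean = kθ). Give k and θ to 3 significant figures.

k ≈ 0.826, θ ≈ 292

For Gamma(k, scale θ): mean = kθ, variance = kθ², so CV = 1/√k.
CV = 1.1, hence k = 1/CV² = 0.826.
Then θ = mean/k = 241/0.826 = 292.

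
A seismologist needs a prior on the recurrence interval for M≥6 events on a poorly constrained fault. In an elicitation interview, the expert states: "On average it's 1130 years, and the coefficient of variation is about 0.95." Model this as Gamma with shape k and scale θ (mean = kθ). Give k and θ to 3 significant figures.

For Gamma(k, scale θ): mean = kθ, variance = kθ², so CV = 1/√k.
CV = 0.95, hence k = 1/CV² = 1.11.
Then θ = mean/k = 1130/1.11 = 1020.

k ≈ 1.11, θ ≈ 1020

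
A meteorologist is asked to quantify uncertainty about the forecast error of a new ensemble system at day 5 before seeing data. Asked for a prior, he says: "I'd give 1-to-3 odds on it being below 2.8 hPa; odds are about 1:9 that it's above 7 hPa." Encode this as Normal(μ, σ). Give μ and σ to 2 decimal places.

The p-quantile of Normal(μ,σ) is μ + z_p·σ, with z_{0.25} = -0.6745 and z_{0.9} = 1.282.
Eliminate σ: μ = (z₂·x₁ − z₁·x₂)/(z₂ − z₁) = (1.282·2.8 − (-0.6745)·7)/1.956 = 4.25.
Then σ = (x₂ − x₁)/(z₂ − z₁) = (7 − 2.8)/1.956 = 2.15.

μ = 4.25, σ = 2.15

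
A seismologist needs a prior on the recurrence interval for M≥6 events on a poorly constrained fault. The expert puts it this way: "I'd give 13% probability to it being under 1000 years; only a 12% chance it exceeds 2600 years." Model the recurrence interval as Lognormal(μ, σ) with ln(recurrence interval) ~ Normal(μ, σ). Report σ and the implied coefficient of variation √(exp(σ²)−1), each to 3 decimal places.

If T ~ Lognormal(μ,σ) then ln T ~ Normal(μ,σ), so the p-quantile of ln T is μ + z_p·σ.
ln(1000) = 6.908 and ln(2600) = 7.863; z_{0.13} = -1.126, z_{0.88} = 1.175.
σ = (7.863 − 6.908)/(1.175 − (-1.126)) = 0.415.
μ = 6.908 − (-1.126)·0.415 = 7.375.
CV = √(exp(σ²)−1) = √(exp(0.1724)−1) = 0.434.

σ ≈ 0.415, CV ≈ 0.434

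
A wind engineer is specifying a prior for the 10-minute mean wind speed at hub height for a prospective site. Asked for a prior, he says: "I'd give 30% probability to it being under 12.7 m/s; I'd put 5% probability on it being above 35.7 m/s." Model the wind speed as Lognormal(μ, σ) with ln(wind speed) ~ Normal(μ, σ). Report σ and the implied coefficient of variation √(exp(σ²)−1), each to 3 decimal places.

If T ~ Lognormal(μ,σ) then ln T ~ Normal(μ,σ), so the p-quantile of ln T is μ + z_p·σ.
ln(12.7) = 2.542 and ln(35.7) = 3.575; z_{0.3} = -0.5244, z_{0.95} = 1.645.
σ = (3.575 − 2.542)/(1.645 − (-0.5244)) = 0.476.
μ = 2.542 − (-0.5244)·0.476 = 2.791.
CV = √(exp(σ²)−1) = √(exp(0.2270)−1) = 0.505.

σ ≈ 0.476, CV ≈ 0.505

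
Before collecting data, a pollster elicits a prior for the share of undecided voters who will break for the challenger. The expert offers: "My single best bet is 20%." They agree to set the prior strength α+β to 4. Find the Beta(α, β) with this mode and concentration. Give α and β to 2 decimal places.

For α,β > 1 the Beta mode is (α−1)/(α+β−2). With α+β = 4, the mode is (α−1)/2.
Set (α−1)/2 = 0.2 → α = 1 + 0.2·2 = 1.40.
β = 4 − α = 2.60.

α = 1.40, β = 2.60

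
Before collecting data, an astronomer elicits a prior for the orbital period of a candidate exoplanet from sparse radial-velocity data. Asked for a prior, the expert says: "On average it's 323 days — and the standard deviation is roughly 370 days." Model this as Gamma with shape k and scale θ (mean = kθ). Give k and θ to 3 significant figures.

k ≈ 0.762, θ ≈ 424

For Gamma(k, scale θ): mean = kθ, variance = kθ², so CV = 1/√k.
CV = SD/mean = 370/323 = 1.146, hence k = 1/CV² = 0.762.
Then θ = mean/k = 323/0.762 = 424.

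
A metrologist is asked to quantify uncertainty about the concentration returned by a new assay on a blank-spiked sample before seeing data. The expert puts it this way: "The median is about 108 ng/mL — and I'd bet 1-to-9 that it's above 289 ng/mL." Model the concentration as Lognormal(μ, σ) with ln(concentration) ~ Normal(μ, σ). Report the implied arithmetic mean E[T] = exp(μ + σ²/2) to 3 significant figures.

If T ~ Lognormal(μ,σ) then ln T ~ Normal(μ,σ), so the p-quantile of ln T is μ + z_p·σ.
ln(108) = 4.682 and ln(289) = 5.666; z_{0.5} = 0, z_{0.9} = 1.282.
σ = (5.666 − 4.682)/(1.282 − (0)) = 0.768.
μ = 4.682 − (0)·0.768 = 4.682.
E[T] = exp(μ + σ²/2) = exp(4.682 + 0.2950) = 145 ng/mL.

E[T] ≈ 145 ng/mL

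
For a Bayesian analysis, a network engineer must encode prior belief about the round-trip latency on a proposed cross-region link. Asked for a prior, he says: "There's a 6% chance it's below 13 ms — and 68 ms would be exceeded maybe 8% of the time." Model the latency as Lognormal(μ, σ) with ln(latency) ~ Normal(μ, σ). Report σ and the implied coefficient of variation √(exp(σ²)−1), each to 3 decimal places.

σ ≈ 0.559, CV ≈ 0.606

If T ~ Lognormal(μ,σ) then ln T ~ Normal(μ,σ), so the p-quantile of ln T is μ + z_p·σ.
ln(13) = 2.565 and ln(68) = 4.22; z_{0.06} = -1.555, z_{0.92} = 1.405.
σ = (4.22 − 2.565)/(1.405 − (-1.555)) = 0.559.
μ = 2.565 − (-1.555)·0.559 = 3.434.
CV = √(exp(σ²)−1) = √(exp(0.3125)−1) = 0.606.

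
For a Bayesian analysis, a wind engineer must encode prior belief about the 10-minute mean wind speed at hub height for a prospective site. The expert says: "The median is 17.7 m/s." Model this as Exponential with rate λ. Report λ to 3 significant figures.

λ ≈ 0.0392

Exponential median = ln 2 / λ, so λ = ln 2 / 17.7 = 0.0392.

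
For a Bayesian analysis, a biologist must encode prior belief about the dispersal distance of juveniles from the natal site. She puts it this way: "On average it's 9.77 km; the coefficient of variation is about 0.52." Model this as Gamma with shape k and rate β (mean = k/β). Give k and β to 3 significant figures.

For Gamma(k, rate β): mean = k/β, variance = k/β², so CV = 1/√k.
CV = 0.52, hence k = 1/CV² = 3.7.
Then β = k/mean = 3.7/9.77 = 0.379.

k ≈ 3.7, β ≈ 0.379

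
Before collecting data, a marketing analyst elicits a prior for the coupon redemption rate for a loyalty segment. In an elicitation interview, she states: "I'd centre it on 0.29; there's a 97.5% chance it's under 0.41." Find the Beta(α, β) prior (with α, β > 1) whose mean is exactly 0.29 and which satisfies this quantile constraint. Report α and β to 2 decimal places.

With mean 0.29 fixed, write α = 0.29s, β = 0.71s where s = α+β.
Need P(θ < 0.41) = 0.975 under Beta(0.29s, 0.71s). Normal approximation: (q−m)/√(m(1−m)/s) ≈ z_{0.975} = 1.96, so s ≈ 0.29·0.71·(1.96)²/(0.41−0.29)² = 54.9.
At s = 54.9: P(θ<0.41) ≈ 0.970. Adjusting to match 0.975 gives s ≈ 59.95.
So α = 0.29·59.95 ≈ 17.38, β = 0.71·59.95 ≈ 42.56.

α ≈ 17.38, β ≈ 42.56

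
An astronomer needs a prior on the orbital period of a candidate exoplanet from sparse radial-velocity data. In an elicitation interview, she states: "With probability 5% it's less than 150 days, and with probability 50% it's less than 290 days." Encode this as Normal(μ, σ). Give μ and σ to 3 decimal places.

For Normal(μ,σ), the p-quantile is μ + z_p·σ. Here z_{0.05} = -1.645, z_{0.5} = 0.
So 150 = μ − 1.645σ and 290 = μ + 0σ.
Subtracting: σ = (290 − 150)/(0 − (-1.645)) = 85.114.
Then μ = 150 − (-1.645)·85.114 = 290.000.

μ = 290.000, σ = 85.114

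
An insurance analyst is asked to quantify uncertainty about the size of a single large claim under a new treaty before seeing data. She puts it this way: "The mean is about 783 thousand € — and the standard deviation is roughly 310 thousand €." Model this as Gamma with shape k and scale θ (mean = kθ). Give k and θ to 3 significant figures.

For Gamma(k, scale θ): mean = kθ, variance = kθ², so CV = 1/√k.
CV = SD/mean = 310/783 = 0.3959, hence k = 1/CV² = 6.38.
Then θ = mean/k = 783/6.38 = 123.

k ≈ 6.38, θ ≈ 123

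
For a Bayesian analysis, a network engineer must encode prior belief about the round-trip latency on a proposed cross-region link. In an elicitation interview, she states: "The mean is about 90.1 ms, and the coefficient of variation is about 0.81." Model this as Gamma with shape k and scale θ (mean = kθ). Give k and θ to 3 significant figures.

k ≈ 1.52, θ ≈ 59.1

For Gamma(k, scale θ): mean = kθ, variance = kθ², so CV = 1/√k.
CV = 0.81, hence k = 1/CV² = 1.52.
Then θ = mean/k = 90.1/1.52 = 59.1.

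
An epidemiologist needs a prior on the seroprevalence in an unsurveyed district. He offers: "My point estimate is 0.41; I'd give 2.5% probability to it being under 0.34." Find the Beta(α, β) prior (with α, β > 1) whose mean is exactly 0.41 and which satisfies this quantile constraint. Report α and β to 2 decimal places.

With mean 0.41 fixed, write α = 0.41s, β = 0.59s where s = α+β.
Need P(θ < 0.34) = 0.025 under Beta(0.41s, 0.59s). Normal approximation: (q−m)/√(m(1−m)/s) ≈ z_{0.025} = -1.96, so s ≈ 0.41·0.59·(-1.96)²/(0.34−0.41)² = 189.6.
At s = 189.6: P(θ<0.34) ≈ 0.023. Adjusting to match 0.025 gives s ≈ 183.25.
So α = 0.41·183.25 ≈ 75.13, β = 0.59·183.25 ≈ 108.12.

α ≈ 75.13, β ≈ 108.12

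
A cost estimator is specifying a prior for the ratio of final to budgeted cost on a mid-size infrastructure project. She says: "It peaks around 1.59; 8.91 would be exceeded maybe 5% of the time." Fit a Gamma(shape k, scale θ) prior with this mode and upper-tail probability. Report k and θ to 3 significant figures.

Gamma(k,θ) with k>1 has mode (k−1)θ, so θ = 1.59/(k−1).
Need P(X < 8.91) = 0.95 with θ tied to k this way. Start at k = 2, θ = 1.59: P(X<8.91) ≈ 0.976.
Too high — lower k to spread out. Iterating converges to k ≈ 1.78.
Then θ = 1.59/(1.78−1) ≈ 2.03.

k ≈ 1.78, θ ≈ 2.03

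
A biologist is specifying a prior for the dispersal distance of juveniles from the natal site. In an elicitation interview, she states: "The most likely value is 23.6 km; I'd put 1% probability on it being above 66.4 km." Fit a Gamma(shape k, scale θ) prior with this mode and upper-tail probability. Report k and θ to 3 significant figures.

Gamma(k,θ) with k>1 has mode (k−1)θ, so θ = 23.6/(k−1).
Need P(X < 66.4) = 0.99 with θ tied to k this way. Start at k = 2, θ = 23.6: P(X<66.4) ≈ 0.771.
Too low — raise k to concentrate. Iterating converges to k ≈ 5.27.
Then θ = 23.6/(5.27−1) ≈ 5.53.

k ≈ 5.27, θ ≈ 5.53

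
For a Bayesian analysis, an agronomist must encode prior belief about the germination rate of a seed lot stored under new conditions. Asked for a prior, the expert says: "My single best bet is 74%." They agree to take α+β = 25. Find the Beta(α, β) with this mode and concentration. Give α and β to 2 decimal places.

For α,β > 1 the Beta mode is (α−1)/(α+β−2). With α+β = 25, the mode is (α−1)/23.
Set (α−1)/23 = 0.74 → α = 1 + 0.74·23 = 18.02.
β = 25 − α = 6.98.

α = 18.02, β = 6.98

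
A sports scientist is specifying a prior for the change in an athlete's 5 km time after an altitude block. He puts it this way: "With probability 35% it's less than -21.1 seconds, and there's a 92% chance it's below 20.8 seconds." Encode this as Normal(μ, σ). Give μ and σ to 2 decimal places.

For Normal(μ,σ), the p-quantile is μ + z_p·σ. Here z_{0.35} = -0.3853, z_{0.92} = 1.405.
So -21.1 = μ − 0.3853σ and 20.8 = μ + 1.405σ.
Subtracting: σ = (20.8 − -21.1)/(1.405 − (-0.3853)) = 23.40.
Then μ = -21.1 − (-0.3853)·23.40 = -12.08.

μ = -12.08, σ = 23.40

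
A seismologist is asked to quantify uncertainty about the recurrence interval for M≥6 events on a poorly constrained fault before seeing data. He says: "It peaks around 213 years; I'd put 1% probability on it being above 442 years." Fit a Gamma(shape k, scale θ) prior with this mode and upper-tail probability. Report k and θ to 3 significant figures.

Gamma(k,θ) with k>1 has mode (k−1)θ, so θ = 213/(k−1).
Need P(X < 442) = 0.99 with θ tied to k this way. Start at k = 2, θ = 213: P(X<442) ≈ 0.614.
Too low — raise k to concentrate. Iterating converges to k ≈ 10.2.
Then θ = 213/(10.2−1) ≈ 23.3.

k ≈ 10.2, θ ≈ 23.3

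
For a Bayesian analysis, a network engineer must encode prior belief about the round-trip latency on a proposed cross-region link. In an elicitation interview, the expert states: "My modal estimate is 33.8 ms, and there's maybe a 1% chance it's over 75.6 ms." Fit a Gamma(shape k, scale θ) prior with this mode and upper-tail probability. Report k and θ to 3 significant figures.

Gamma(k,θ) with k>1 has mode (k−1)θ, so θ = 33.8/(k−1).
Need P(X < 75.6) = 0.99 with θ tied to k this way. Start at k = 2, θ = 33.8: P(X<75.6) ≈ 0.654.
Too low — raise k to concentrate. Iterating converges to k ≈ 8.42.
Then θ = 33.8/(8.42−1) ≈ 4.56.

k ≈ 8.42, θ ≈ 4.56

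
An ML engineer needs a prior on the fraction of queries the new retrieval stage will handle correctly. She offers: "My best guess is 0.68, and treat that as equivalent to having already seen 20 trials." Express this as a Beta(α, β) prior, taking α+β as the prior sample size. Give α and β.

α = 13.6, β = 6.4

Under the effective-sample-size interpretation, Beta(α, β) has prior mean α/(α+β) and prior sample size α+β.
So α+β = 20 and α/(α+β) = 0.68, giving α = 0.68·20 = 13.6 and β = 20 − 13.6 = 6.4.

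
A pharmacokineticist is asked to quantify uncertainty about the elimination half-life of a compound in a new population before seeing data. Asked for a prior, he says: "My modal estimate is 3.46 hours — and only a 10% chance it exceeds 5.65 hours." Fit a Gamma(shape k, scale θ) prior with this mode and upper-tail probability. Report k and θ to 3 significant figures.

Gamma(k,θ) with k>1 has mode (k−1)θ, so θ = 3.46/(k−1).
Need P(X < 5.65) = 0.9 with θ tied to k this way. Start at k = 2, θ = 3.46: P(X<5.65) ≈ 0.486.
Too low — raise k to concentrate. Iterating converges to k ≈ 8.83.
Then θ = 3.46/(8.83−1) ≈ 0.442.

k ≈ 8.83, θ ≈ 0.442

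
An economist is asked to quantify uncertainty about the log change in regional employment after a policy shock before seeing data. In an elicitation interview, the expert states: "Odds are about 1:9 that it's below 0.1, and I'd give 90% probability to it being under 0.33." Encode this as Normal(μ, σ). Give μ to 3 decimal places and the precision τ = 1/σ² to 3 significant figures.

For Normal(μ,σ), the p-quantile is μ + z_p·σ. Here z_{0.1} = -1.282, z_{0.9} = 1.282.
So 0.1 = μ − 1.282σ and 0.33 = μ + 1.282σ.
Subtracting: σ = (0.33 − 0.1)/(1.282 − (-1.282)) = 0.090.
Then μ = 0.1 − (-1.282)·0.090 = 0.215.
Precision τ = 1/σ² = 1/0.08973² = 124.

μ = 0.215, τ = 124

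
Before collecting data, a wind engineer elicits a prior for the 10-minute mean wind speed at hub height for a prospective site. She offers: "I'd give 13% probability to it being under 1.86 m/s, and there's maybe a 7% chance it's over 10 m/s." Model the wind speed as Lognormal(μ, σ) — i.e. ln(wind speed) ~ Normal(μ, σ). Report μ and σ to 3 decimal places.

μ ≈ 1.349, σ ≈ 0.646

If T ~ Lognormal(μ,σ) then ln T ~ Normal(μ,σ), so the p-quantile of ln T is μ + z_p·σ.
ln(1.86) = 0.6206 and ln(10) = 2.303; z_{0.13} = -1.126, z_{0.93} = 1.476.
σ = (2.303 − 0.6206)/(1.476 − (-1.126)) = 0.646.
μ = 0.6206 − (-1.126)·0.646 = 1.349.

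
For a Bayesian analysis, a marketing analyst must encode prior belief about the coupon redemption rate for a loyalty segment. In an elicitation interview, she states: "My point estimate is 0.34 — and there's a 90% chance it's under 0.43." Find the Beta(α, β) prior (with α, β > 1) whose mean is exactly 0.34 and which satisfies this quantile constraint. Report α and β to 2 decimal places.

With mean 0.34 fixed, write α = 0.34s, β = 0.66s where s = α+β.
Need P(θ < 0.43) = 0.9 under Beta(0.34s, 0.66s). Normal approximation: (q−m)/√(m(1−m)/s) ≈ z_{0.9} = 1.28, so s ≈ 0.34·0.66·(1.28)²/(0.43−0.34)² = 45.5.
At s = 45.5: P(θ<0.43) ≈ 0.897. Adjusting to match 0.9 gives s ≈ 46.60.
So α = 0.34·46.60 ≈ 15.85, β = 0.66·46.60 ≈ 30.76.

α ≈ 15.85, β ≈ 30.76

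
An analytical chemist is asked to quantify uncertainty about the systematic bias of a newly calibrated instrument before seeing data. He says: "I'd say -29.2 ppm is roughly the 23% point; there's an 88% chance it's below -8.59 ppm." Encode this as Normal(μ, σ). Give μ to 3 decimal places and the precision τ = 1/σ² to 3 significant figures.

The p-quantile of Normal(μ,σ) is μ + z_p·σ, with z_{0.23} = -0.7388 and z_{0.88} = 1.175.
Eliminate σ: μ = (z₂·x₁ − z₁·x₂)/(z₂ − z₁) = (1.175·-29.2 − (-0.7388)·-8.59)/1.914 = -21.243.
Then σ = (x₂ − x₁)/(z₂ − z₁) = (-8.59 − -29.2)/1.914 = 10.769.
Precision τ = 1/σ² = 1/10.77² = 0.00862.

μ = -21.243, τ = 0.00862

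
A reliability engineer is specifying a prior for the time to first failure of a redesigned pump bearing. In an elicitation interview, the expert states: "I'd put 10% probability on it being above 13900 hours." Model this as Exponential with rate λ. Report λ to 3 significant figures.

P(T > 13900.0) = e^(−λ·13900.0) = 0.1, so λ = −ln(0.1)/13900.0 = 0.000166.

λ ≈ 0.000166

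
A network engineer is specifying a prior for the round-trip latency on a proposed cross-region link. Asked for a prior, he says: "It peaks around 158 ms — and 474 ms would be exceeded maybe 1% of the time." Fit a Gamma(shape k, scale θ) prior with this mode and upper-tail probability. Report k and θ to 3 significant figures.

k ≈ 4.73, θ ≈ 42.4

Gamma(k,θ) with k>1 has mode (k−1)θ, so θ = 158/(k−1).
Need P(X < 474) = 0.99 with θ tied to k this way. Start at k = 2, θ = 158: P(X<474) ≈ 0.801.
Too low — raise k to concentrate. Iterating converges to k ≈ 4.73.
Then θ = 158/(4.73−1) ≈ 42.4.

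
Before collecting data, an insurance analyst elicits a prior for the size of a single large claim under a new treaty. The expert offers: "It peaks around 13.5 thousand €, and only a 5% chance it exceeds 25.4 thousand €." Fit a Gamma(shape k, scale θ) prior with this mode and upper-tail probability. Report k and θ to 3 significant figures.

k ≈ 7.96, θ ≈ 1.94

Gamma(k,θ) with k>1 has mode (k−1)θ, so θ = 13.5/(k−1).
Need P(X < 25.4) = 0.95 with θ tied to k this way. Start at k = 2, θ = 13.5: P(X<25.4) ≈ 0.561.
Too low — raise k to concentrate. Iterating converges to k ≈ 7.96.
Then θ = 13.5/(7.96−1) ≈ 1.94.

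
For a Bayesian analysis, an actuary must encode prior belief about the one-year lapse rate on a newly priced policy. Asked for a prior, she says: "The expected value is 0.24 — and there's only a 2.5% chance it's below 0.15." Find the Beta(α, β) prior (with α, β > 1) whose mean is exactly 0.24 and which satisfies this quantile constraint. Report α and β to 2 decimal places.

α ≈ 17.57, β ≈ 55.63

With mean 0.24 fixed, write α = 0.24s, β = 0.76s where s = α+β.
Need P(θ < 0.15) = 0.025 under Beta(0.24s, 0.76s). Normal approximation: (q−m)/√(m(1−m)/s) ≈ z_{0.025} = -1.96, so s ≈ 0.24·0.76·(-1.96)²/(0.15−0.24)² = 86.5.
At s = 86.5: P(θ<0.15) ≈ 0.016. Adjusting to match 0.025 gives s ≈ 73.20.
So α = 0.24·73.20 ≈ 17.57, β = 0.76·73.20 ≈ 55.63.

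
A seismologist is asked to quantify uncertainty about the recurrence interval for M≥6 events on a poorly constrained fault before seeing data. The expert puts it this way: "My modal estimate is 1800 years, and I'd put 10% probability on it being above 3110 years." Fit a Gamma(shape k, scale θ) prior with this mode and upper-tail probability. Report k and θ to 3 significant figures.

k ≈ 7.34, θ ≈ 284

Gamma(k,θ) with k>1 has mode (k−1)θ, so θ = 1800/(k−1).
Need P(X < 3110) = 0.9 with θ tied to k this way. Start at k = 2, θ = 1800: P(X<3110) ≈ 0.515.
Too low — raise k to concentrate. Iterating converges to k ≈ 7.34.
Then θ = 1800/(7.34−1) ≈ 284.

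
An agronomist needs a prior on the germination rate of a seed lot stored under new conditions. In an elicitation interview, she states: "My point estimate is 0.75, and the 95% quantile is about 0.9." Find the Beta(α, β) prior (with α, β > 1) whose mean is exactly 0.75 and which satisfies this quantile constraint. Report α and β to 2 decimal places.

α ≈ 12.68, β ≈ 4.23

With mean 0.75 fixed, write α = 0.75s, β = 0.25s where s = α+β.
Need P(θ < 0.9) = 0.95 under Beta(0.75s, 0.25s). Normal approximation: (q−m)/√(m(1−m)/s) ≈ z_{0.95} = 1.64, so s ≈ 0.75·0.25·(1.64)²/(0.9−0.75)² = 22.5.
At s = 22.5: P(θ<0.9) ≈ 0.973. Adjusting to match 0.95 gives s ≈ 16.91.
So α = 0.75·16.91 ≈ 12.68, β = 0.25·16.91 ≈ 4.23.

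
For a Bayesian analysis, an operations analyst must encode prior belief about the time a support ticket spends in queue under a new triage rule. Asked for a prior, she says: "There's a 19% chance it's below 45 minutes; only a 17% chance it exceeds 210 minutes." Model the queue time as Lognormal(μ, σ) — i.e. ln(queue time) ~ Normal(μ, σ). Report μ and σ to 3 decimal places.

If T ~ Lognormal(μ,σ) then ln T ~ Normal(μ,σ), so the p-quantile of ln T is μ + z_p·σ.
ln(45) = 3.807 and ln(210) = 5.347; z_{0.19} = -0.8779, z_{0.83} = 0.9542.
σ = (5.347 − 3.807)/(0.9542 − (-0.8779)) = 0.841.
μ = 3.807 − (-0.8779)·0.841 = 4.545.

μ ≈ 4.545, σ ≈ 0.841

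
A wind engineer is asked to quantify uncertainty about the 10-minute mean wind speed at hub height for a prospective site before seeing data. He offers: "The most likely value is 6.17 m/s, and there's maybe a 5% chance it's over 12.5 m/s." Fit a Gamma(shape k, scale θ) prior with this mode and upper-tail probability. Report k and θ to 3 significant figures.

k ≈ 6.56, θ ≈ 1.11

Gamma(k,θ) with k>1 has mode (k−1)θ, so θ = 6.17/(k−1).
Need P(X < 12.5) = 0.95 with θ tied to k this way. Start at k = 2, θ = 6.17: P(X<12.5) ≈ 0.601.
Too low — raise k to concentrate. Iterating converges to k ≈ 6.56.
Then θ = 6.17/(6.56−1) ≈ 1.11.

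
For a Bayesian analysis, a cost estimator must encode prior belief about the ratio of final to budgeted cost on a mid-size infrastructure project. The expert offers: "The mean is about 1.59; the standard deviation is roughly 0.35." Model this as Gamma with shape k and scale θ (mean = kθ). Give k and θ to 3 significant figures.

k ≈ 20.6, θ ≈ 0.077

For Gamma(k, scale θ): mean = kθ, variance = kθ², so CV = 1/√k.
CV = SD/mean = 0.35/1.59 = 0.2201, hence k = 1/CV² = 20.6.
Then θ = mean/k = 1.59/20.6 = 0.077.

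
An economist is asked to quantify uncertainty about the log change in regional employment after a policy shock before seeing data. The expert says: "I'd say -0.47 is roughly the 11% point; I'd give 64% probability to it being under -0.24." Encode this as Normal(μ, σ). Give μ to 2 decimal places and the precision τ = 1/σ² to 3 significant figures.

μ = -0.29, τ = 47.5

The p-quantile of Normal(μ,σ) is μ + z_p·σ, with z_{0.11} = -1.227 and z_{0.64} = 0.3585.
Eliminate σ: μ = (z₂·x₁ − z₁·x₂)/(z₂ − z₁) = (0.3585·-0.47 − (-1.227)·-0.24)/1.585 = -0.29.
Then σ = (x₂ − x₁)/(z₂ − z₁) = (-0.24 − -0.47)/1.585 = 0.15.
Precision τ = 1/σ² = 1/0.1451² = 47.5.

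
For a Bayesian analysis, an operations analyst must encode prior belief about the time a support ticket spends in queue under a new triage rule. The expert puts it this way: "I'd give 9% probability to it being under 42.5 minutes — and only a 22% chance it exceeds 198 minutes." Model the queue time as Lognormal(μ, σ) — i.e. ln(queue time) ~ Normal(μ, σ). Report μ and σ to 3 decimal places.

If T ~ Lognormal(μ,σ) then ln T ~ Normal(μ,σ), so the p-quantile of ln T is μ + z_p·σ.
ln(42.5) = 3.75 and ln(198) = 5.288; z_{0.09} = -1.341, z_{0.78} = 0.7722.
σ = (5.288 − 3.75)/(0.7722 − (-1.341)) = 0.728.
μ = 3.75 − (-1.341)·0.728 = 4.726.

μ ≈ 4.726, σ ≈ 0.728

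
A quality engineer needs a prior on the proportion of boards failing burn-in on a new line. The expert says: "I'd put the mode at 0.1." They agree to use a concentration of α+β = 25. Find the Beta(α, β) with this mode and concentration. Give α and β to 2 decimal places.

For α,β > 1 the Beta mode is (α−1)/(α+β−2). With α+β = 25, the mode is (α−1)/23.
Set (α−1)/23 = 0.1 → α = 1 + 0.1·23 = 3.30.
β = 25 − α = 21.70.

α = 3.30, β = 21.70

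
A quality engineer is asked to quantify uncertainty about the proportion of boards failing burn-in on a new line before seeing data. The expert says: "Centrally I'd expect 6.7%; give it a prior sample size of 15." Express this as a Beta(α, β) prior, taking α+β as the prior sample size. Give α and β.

α = 1.005, β = 13.995

Under the effective-sample-size interpretation, Beta(α, β) has prior mean α/(α+β) and prior sample size α+β.
So α+β = 15 and α/(α+β) = 0.067, giving α = 0.067·15 = 1.005 and β = 15 − 1.005 = 13.995.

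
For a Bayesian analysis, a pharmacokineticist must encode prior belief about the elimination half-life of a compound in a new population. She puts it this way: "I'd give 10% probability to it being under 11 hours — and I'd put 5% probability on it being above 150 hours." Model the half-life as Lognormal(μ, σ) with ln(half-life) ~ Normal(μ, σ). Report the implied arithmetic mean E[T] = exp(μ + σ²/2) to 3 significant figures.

E[T] ≈ 51.5 hours

If T ~ Lognormal(μ,σ) then ln T ~ Normal(μ,σ), so the p-quantile of ln T is μ + z_p·σ.
ln(11) = 2.398 and ln(150) = 5.011; z_{0.1} = -1.282, z_{0.95} = 1.645.
σ = (5.011 − 2.398)/(1.645 − (-1.282)) = 0.893.
μ = 2.398 − (-1.282)·0.893 = 3.542.
E[T] = exp(μ + σ²/2) = exp(3.542 + 0.3986) = 51.5 hours.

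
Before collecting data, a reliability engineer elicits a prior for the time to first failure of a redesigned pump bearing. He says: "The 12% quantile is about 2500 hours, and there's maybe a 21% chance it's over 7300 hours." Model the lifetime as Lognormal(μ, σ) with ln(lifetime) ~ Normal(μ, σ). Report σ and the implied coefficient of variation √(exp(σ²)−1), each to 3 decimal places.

If T ~ Lognormal(μ,σ) then ln T ~ Normal(μ,σ), so the p-quantile of ln T is μ + z_p·σ.
ln(2500) = 7.824 and ln(7300) = 8.896; z_{0.12} = -1.175, z_{0.79} = 0.8064.
σ = (8.896 − 7.824)/(0.8064 − (-1.175)) = 0.541.
μ = 7.824 − (-1.175)·0.541 = 8.460.
CV = √(exp(σ²)−1) = √(exp(0.2925)−1) = 0.583.

σ ≈ 0.541, CV ≈ 0.583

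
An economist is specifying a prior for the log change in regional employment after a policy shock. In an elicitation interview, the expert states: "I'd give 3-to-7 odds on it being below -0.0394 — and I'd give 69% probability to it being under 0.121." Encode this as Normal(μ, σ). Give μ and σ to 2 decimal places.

μ = 0.04, σ = 0.16

For Normal(μ,σ), the p-quantile is μ + z_p·σ. Here z_{0.3} = -0.5244, z_{0.69} = 0.4959.
So -0.0394 = μ − 0.5244σ and 0.121 = μ + 0.4959σ.
Subtracting: σ = (0.121 − -0.0394)/(0.4959 − (-0.5244)) = 0.16.
Then μ = -0.0394 − (-0.5244)·0.16 = 0.04.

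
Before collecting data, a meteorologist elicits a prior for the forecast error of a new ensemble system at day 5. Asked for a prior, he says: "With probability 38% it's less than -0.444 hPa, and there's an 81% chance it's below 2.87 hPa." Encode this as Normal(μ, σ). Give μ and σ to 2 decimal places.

For Normal(μ,σ), the p-quantile is μ + z_p·σ. Here z_{0.38} = -0.3055, z_{0.81} = 0.8779.
So -0.444 = μ − 0.3055σ and 2.87 = μ + 0.8779σ.
Subtracting: σ = (2.87 − -0.444)/(0.8779 − (-0.3055)) = 2.80.
Then μ = -0.444 − (-0.3055)·2.80 = 0.41.

μ = 0.41, σ = 2.80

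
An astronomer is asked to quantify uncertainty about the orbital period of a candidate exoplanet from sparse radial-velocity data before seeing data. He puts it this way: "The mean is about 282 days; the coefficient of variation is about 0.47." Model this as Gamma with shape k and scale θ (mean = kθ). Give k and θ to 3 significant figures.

k ≈ 4.53, θ ≈ 62.3

For Gamma(k, scale θ): mean = kθ, variance = kθ², so CV = 1/√k.
CV = 0.47, hence k = 1/CV² = 4.53.
Then θ = mean/k = 282/4.53 = 62.3.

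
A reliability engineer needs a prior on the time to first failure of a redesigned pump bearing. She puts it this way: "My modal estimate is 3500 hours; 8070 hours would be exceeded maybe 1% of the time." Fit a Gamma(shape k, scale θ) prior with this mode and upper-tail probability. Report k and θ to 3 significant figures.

k ≈ 7.84, θ ≈ 512

Gamma(k,θ) with k>1 has mode (k−1)θ, so θ = 3500/(k−1).
Need P(X < 8070) = 0.99 with θ tied to k this way. Start at k = 2, θ = 3500: P(X<8070) ≈ 0.670.
Too low — raise k to concentrate. Iterating converges to k ≈ 7.84.
Then θ = 3500/(7.84−1) ≈ 512.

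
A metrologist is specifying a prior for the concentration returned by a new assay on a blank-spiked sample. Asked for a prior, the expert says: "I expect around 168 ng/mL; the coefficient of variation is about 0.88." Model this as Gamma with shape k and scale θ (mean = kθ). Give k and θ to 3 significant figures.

For Gamma(k, scale θ): mean = kθ, variance = kθ², so CV = 1/√k.
CV = 0.88, hence k = 1/CV² = 1.29.
Then θ = mean/k = 168/1.29 = 130.

k ≈ 1.29, θ ≈ 130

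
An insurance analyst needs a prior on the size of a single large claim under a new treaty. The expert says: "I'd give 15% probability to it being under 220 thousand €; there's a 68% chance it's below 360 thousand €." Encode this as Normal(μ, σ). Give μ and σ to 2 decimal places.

μ = 316.47, σ = 93.08

For Normal(μ,σ), the p-quantile is μ + z_p·σ. Here z_{0.15} = -1.036, z_{0.68} = 0.4677.
So 220 = μ − 1.036σ and 360 = μ + 0.4677σ.
Subtracting: σ = (360 − 220)/(0.4677 − (-1.036)) = 93.08.
Then μ = 220 − (-1.036)·93.08 = 316.47.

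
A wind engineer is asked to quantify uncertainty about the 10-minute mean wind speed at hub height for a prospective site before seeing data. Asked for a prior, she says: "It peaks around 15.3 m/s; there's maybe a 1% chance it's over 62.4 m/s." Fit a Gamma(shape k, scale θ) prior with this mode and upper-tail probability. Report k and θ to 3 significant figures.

k ≈ 3.1, θ ≈ 7.27

Gamma(k,θ) with k>1 has mode (k−1)θ, so θ = 15.3/(k−1).
Need P(X < 62.4) = 0.99 with θ tied to k this way. Start at k = 2, θ = 15.3: P(X<62.4) ≈ 0.914.
Too low — raise k to concentrate. Iterating converges to k ≈ 3.1.
Then θ = 15.3/(3.1−1) ≈ 7.27.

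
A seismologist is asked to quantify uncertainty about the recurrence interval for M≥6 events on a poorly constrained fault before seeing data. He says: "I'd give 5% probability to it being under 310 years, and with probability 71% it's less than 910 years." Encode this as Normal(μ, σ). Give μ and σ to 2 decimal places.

For Normal(μ,σ), the p-quantile is μ + z_p·σ. Here z_{0.05} = -1.645, z_{0.71} = 0.5534.
So 310 = μ − 1.645σ and 910 = μ + 0.5534σ.
Subtracting: σ = (910 − 310)/(0.5534 − (-1.645)) = 272.95.
Then μ = 310 − (-1.645)·272.95 = 758.96.

μ = 758.96, σ = 272.95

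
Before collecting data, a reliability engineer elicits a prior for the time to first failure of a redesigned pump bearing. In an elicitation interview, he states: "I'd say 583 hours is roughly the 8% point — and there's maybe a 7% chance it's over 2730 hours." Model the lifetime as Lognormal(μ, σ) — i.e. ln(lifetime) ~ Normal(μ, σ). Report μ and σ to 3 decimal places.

μ ≈ 7.121, σ ≈ 0.536

If T ~ Lognormal(μ,σ) then ln T ~ Normal(μ,σ), so the p-quantile of ln T is μ + z_p·σ.
ln(583) = 6.368 and ln(2730) = 7.912; z_{0.08} = -1.405, z_{0.93} = 1.476.
σ = (7.912 − 6.368)/(1.476 − (-1.405)) = 0.536.
μ = 6.368 − (-1.405)·0.536 = 7.121.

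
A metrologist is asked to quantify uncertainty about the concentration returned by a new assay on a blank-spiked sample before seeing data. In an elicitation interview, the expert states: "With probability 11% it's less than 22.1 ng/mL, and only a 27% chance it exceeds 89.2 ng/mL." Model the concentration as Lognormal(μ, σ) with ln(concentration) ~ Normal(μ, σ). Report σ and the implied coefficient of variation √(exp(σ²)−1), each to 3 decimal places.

If T ~ Lognormal(μ,σ) then ln T ~ Normal(μ,σ), so the p-quantile of ln T is μ + z_p·σ.
ln(22.1) = 3.096 and ln(89.2) = 4.491; z_{0.11} = -1.227, z_{0.73} = 0.6128.
σ = (4.491 − 3.096)/(0.6128 − (-1.227)) = 0.759.
μ = 3.096 − (-1.227)·0.759 = 4.026.
CV = √(exp(σ²)−1) = √(exp(0.5755)−1) = 0.882.

σ ≈ 0.759, CV ≈ 0.882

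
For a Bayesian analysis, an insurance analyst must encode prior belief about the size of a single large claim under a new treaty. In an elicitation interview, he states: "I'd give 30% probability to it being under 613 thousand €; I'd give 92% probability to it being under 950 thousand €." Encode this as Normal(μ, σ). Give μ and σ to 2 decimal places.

For Normal(μ,σ), the p-quantile is μ + z_p·σ. Here z_{0.3} = -0.5244, z_{0.92} = 1.405.
So 613 = μ − 0.5244σ and 950 = μ + 1.405σ.
Subtracting: σ = (950 − 613)/(1.405 − (-0.5244)) = 174.66.
Then μ = 613 − (-0.5244)·174.66 = 704.59.

μ = 704.59, σ = 174.66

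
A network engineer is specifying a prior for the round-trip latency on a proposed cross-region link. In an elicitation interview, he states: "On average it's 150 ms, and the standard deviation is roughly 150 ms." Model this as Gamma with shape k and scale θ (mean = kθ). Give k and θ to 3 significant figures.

k ≈ 1, θ ≈ 150

For Gamma(k, scale θ): mean = kθ, variance = kθ², so CV = 1/√k.
CV = SD/mean = 150/150 = 1, hence k = 1/CV² = 1.
Then θ = mean/k = 150/1 = 150.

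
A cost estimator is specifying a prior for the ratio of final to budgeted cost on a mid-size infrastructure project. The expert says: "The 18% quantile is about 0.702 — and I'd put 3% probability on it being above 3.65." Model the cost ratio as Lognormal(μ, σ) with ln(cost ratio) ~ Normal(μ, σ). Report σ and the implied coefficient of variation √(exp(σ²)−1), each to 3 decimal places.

If T ~ Lognormal(μ,σ) then ln T ~ Normal(μ,σ), so the p-quantile of ln T is μ + z_p·σ.
ln(0.702) = -0.3538 and ln(3.65) = 1.295; z_{0.18} = -0.9154, z_{0.97} = 1.881.
σ = (1.295 − -0.3538)/(1.881 − (-0.9154)) = 0.590.
μ = -0.3538 − (-0.9154)·0.590 = 0.186.
CV = √(exp(σ²)−1) = √(exp(0.3476)−1) = 0.645.

σ ≈ 0.590, CV ≈ 0.645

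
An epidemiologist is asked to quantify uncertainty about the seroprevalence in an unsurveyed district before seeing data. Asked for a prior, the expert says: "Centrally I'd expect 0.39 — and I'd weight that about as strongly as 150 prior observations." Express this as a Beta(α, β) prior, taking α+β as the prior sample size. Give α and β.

Under the effective-sample-size interpretation, Beta(α, β) has prior mean α/(α+β) and prior sample size α+β.
So α+β = 150 and α/(α+β) = 0.39, giving α = 0.39·150 = 58.5 and β = 150 − 58.5 = 91.5.

α = 58.5, β = 91.5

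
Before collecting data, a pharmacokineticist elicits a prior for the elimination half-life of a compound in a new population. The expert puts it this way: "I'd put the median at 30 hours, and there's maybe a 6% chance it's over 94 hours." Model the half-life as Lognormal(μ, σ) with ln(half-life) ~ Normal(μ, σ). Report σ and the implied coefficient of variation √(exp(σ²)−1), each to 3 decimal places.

If T ~ Lognormal(μ,σ) then ln T ~ Normal(μ,σ), so the p-quantile of ln T is μ + z_p·σ.
ln(30) = 3.401 and ln(94) = 4.543; z_{0.5} = 0, z_{0.94} = 1.555.
σ = (4.543 − 3.401)/(1.555 − (0)) = 0.735.
μ = 3.401 − (0)·0.735 = 3.401.
CV = √(exp(σ²)−1) = √(exp(0.5396)−1) = 0.846.

σ ≈ 0.735, CV ≈ 0.846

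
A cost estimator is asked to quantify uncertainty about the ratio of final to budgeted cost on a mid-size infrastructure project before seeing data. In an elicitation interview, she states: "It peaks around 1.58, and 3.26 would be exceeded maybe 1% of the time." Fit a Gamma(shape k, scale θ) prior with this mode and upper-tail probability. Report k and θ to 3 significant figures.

k ≈ 10.3, θ ≈ 0.17

Gamma(k,θ) with k>1 has mode (k−1)θ, so θ = 1.58/(k−1).
Need P(X < 3.26) = 0.99 with θ tied to k this way. Start at k = 2, θ = 1.58: P(X<3.26) ≈ 0.611.
Too low — raise k to concentrate. Iterating converges to k ≈ 10.3.
Then θ = 1.58/(10.3−1) ≈ 0.17.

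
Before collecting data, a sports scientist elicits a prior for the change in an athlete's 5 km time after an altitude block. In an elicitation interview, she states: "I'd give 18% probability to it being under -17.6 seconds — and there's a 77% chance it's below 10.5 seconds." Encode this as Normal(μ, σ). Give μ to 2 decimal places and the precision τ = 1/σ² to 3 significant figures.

μ = -2.05, τ = 0.00347

The p-quantile of Normal(μ,σ) is μ + z_p·σ, with z_{0.18} = -0.9154 and z_{0.77} = 0.7388.
Eliminate σ: μ = (z₂·x₁ − z₁·x₂)/(z₂ − z₁) = (0.7388·-17.6 − (-0.9154)·10.5)/1.654 = -2.05.
Then σ = (x₂ − x₁)/(z₂ − z₁) = (10.5 − -17.6)/1.654 = 16.99.
Precision τ = 1/σ² = 1/16.99² = 0.00347.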